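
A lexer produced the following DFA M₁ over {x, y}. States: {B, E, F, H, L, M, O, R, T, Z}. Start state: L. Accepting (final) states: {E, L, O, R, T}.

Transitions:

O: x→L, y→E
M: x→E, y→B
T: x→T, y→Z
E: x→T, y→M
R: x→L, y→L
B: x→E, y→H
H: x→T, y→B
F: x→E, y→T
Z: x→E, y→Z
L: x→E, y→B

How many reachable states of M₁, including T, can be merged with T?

Reachable states from the start: {B,E,H,L,M,T,Z}. Unreachable: {F,O,R} — drop them.
Initial partition by acceptance: {E,L,T} | {B,H,M,Z}.
Stable partition: {E,L,T} | {B,H,M,Z} — 2 equivalence classes.
The equivalence class containing T is {E,L,T}, of size 3.

3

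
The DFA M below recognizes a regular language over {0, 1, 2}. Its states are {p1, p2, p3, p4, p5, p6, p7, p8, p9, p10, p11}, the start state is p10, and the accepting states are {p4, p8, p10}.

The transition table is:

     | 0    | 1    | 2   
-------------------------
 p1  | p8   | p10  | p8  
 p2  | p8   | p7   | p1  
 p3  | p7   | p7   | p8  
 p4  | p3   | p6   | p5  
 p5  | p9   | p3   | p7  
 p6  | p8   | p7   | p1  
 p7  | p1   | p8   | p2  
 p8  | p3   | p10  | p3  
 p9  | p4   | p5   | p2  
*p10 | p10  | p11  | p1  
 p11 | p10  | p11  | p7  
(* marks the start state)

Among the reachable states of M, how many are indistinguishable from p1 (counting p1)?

States {p4,p5,p6,p9} cannot be reached from the start state, so discard them.
P0 = {p8,p10} | {p1,p2,p3,p7,p11}.
Split {p8,p10} by δ(·,0) → {p8} and {p10}.
Split {p1,p2,p3,p7,p11} by δ(·,0) → {p1,p2} and {p3,p7} and {p11}.
Refine {p1,p2} on symbol 1: members go to different blocks, giving {p1} and {p2}.
Split {p3,p7} by δ(·,0) → {p3} and {p7}.
Stable partition: {p8} | {p1} | {p10} | {p3} | {p11} | {p2} | {p7} — 7 equivalence classes.
The equivalence class containing p1 is {p1}, of size 1.

1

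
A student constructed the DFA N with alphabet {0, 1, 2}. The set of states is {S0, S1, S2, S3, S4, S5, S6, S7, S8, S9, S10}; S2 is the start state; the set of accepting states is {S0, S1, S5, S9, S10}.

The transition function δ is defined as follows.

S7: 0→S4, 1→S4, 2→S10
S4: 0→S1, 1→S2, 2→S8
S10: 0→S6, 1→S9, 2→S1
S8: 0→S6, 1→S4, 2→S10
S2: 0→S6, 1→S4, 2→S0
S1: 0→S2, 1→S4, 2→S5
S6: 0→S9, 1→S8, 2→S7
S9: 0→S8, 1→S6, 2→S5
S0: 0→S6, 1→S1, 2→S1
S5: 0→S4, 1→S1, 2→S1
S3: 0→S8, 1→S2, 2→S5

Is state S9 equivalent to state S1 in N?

Reachable states from the start: {S0,S1,S2,S4,S5,S6,S7,S8,S9,S10}. Unreachable: {S3} — drop them.
Initial partition by acceptance: {S0,S1,S5,S9,S10} | {S2,S4,S6,S7,S8}.
On input 1, block {S0,S1,S5,S9,S10} splits into {S0,S5,S10} and {S1,S9}.
Refine {S2,S4,S6,S7,S8} on symbol 0: members go to different blocks, giving {S2,S7,S8} and {S4,S6}.
The partition is now stable with 4 blocks: {S0,S5,S10} | {S2,S7,S8} | {S1,S9} | {S4,S6}.
S9 and S1 lie in the same block of the stable partition, so they are equivalent — no string distinguishes them.

Yes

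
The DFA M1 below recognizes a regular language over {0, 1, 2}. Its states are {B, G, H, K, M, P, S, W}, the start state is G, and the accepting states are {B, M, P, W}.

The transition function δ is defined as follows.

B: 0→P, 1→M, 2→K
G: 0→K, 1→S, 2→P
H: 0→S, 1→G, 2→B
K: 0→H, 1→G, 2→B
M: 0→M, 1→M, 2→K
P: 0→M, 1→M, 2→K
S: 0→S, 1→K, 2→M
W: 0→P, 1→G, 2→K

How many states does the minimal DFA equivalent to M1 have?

Reachable states from the start: {B,G,H,K,M,P,S}. Unreachable: {W} — drop them.
Start with accepting vs non-accepting: {B,M,P} | {G,H,K,S}.
Stable partition: {B,M,P} | {G,H,K,S} — 2 equivalence classes.

2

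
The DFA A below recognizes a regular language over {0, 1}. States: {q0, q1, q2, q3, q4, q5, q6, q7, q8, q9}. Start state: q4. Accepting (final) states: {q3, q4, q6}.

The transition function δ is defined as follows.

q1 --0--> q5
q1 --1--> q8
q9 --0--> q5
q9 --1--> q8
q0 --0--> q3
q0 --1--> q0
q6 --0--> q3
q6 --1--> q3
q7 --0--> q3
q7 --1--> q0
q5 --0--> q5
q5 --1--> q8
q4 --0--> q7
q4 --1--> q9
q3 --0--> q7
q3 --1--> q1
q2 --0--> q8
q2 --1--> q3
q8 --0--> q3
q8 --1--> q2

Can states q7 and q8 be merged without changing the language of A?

Reachable states from the start: {q0,q1,q2,q3,q4,q5,q7,q8,q9}. Unreachable: {q6} — drop them.
Start with accepting vs non-accepting: {q3,q4} | {q0,q1,q2,q5,q7,q8,q9}.
On input 0, block {q0,q1,q2,q5,q7,q8,q9} splits into {q1,q2,q5,q9} and {q0,q7,q8}.
Refine {q1,q2,q5,q9} on symbol 0: members go to different blocks, giving {q1,q5,q9} and {q2}.
Split {q0,q7,q8} by δ(·,1) → {q0,q7} and {q8}.
No further refinement is possible. Final partition (5 blocks): {q3,q4} | {q1,q5,q9} | {q0,q7} | {q2} | {q8}.
q7 and q8 end up in different blocks, so they are distinguishable. For instance, the string '10' is accepted from only q7.

No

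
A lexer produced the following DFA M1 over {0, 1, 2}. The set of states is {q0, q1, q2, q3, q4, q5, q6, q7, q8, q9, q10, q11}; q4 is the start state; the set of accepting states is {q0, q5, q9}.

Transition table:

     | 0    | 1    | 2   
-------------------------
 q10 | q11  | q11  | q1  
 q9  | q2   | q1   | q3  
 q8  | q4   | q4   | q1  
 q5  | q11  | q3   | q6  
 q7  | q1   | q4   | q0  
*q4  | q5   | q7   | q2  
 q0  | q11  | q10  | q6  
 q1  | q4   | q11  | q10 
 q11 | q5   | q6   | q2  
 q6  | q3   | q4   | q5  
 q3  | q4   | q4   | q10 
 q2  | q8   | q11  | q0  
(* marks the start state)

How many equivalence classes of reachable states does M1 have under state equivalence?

4

States {q9} cannot be reached from the start state, so discard them.
P0 = {q0,q5} | {q1,q2,q3,q4,q6,q7,q8,q10,q11}.
Refine {q1,q2,q3,q4,q6,q7,q8,q10,q11} on symbol 0: members go to different blocks, giving {q1,q2,q3,q6,q7,q8,q10} and {q4,q11}.
On input 0, block {q1,q2,q3,q6,q7,q8,q10} splits into {q1,q3,q8,q10} and {q2,q6,q7}.
No further refinement is possible. Final partition (4 blocks): {q0,q5} | {q1,q3,q8,q10} | {q4,q11} | {q2,q6,q7}.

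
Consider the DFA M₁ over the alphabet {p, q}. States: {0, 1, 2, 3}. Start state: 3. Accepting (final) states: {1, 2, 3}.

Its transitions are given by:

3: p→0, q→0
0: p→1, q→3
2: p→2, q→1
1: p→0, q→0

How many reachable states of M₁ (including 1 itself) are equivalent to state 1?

2

Reachable states from the start: {0,1,3}. Unreachable: {2} — drop them.
Start with accepting vs non-accepting: {1,3} | {0}.
The partition is now stable with 2 blocks: {1,3} | {0}.
State 1 belongs to the block {1,3}, which has 2 states.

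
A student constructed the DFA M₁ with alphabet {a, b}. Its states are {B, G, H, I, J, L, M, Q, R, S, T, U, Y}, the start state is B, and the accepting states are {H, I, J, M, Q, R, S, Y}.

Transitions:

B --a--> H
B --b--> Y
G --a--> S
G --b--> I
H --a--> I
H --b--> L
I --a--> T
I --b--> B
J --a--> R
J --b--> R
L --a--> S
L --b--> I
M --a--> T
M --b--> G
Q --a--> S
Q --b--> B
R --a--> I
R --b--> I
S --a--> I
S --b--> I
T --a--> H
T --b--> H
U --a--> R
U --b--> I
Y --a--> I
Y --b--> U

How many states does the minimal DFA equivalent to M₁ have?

5

States {G,J,M,Q} cannot be reached from the start state, so discard them.
Start with accepting vs non-accepting: {H,I,R,S,Y} | {B,L,T,U}.
On input a, block {H,I,R,S,Y} splits into {H,R,S,Y} and {I}.
Split {H,R,S,Y} by δ(·,b) → {R,S} and {H,Y}.
On input a, block {B,L,T,U} splits into {L,U} and {B,T}.
The partition is now stable with 5 blocks: {R,S} | {L,U} | {I} | {H,Y} | {B,T}.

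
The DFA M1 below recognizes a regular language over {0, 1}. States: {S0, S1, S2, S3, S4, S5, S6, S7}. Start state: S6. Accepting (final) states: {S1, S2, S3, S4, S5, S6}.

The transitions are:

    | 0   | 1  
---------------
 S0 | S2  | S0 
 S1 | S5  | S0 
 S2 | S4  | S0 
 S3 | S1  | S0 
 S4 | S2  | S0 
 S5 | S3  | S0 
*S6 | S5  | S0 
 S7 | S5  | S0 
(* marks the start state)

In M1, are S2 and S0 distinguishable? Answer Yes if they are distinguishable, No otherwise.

States {S7} cannot be reached from the start state, so discard them.
Initial partition by acceptance: {S1,S2,S3,S4,S5,S6} | {S0}.
Stable partition: {S1,S2,S3,S4,S5,S6} | {S0} — 2 equivalence classes.
S2 and S0 end up in different blocks, so they are distinguishable. For instance, the string 'ε' is accepted from only S2.

Yes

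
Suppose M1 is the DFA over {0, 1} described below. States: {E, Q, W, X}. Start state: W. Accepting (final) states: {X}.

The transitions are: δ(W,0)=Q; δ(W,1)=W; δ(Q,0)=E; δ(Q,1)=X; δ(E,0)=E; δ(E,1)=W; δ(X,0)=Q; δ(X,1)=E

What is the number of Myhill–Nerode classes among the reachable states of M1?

4

All states are reachable from the start state.
P0 = {X} | {E,Q,W}.
Refine {E,Q,W} on symbol 1: members go to different blocks, giving {E,W} and {Q}.
Refine {E,W} on symbol 0: members go to different blocks, giving {W} and {E}.
No further refinement is possible. Final partition (4 blocks): {X} | {W} | {Q} | {E}.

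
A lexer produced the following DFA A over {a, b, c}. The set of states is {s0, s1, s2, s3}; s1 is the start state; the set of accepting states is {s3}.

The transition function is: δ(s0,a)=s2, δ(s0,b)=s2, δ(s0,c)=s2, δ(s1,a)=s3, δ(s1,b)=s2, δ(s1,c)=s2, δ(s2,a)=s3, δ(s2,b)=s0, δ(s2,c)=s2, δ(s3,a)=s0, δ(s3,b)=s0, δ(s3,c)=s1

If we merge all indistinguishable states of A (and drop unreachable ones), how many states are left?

4

Initial partition by acceptance: {s3} | {s0,s1,s2}.
Split {s0,s1,s2} by δ(·,a) → {s1,s2} and {s0}.
Split {s1,s2} by δ(·,b) → {s1} and {s2}.
Stable partition: {s3} | {s1} | {s0} | {s2} — 4 equivalence classes.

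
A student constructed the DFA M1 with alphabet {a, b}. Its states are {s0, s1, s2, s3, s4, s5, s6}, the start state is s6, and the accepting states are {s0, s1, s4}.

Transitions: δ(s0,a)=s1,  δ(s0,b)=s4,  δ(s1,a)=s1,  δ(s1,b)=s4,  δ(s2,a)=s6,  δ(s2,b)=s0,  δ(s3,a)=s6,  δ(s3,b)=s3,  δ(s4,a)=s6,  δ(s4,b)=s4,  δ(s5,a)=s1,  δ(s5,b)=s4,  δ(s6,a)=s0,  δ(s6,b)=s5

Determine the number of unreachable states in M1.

No path from s6 leads to s2, s3; the other 5 states are all reachable.

2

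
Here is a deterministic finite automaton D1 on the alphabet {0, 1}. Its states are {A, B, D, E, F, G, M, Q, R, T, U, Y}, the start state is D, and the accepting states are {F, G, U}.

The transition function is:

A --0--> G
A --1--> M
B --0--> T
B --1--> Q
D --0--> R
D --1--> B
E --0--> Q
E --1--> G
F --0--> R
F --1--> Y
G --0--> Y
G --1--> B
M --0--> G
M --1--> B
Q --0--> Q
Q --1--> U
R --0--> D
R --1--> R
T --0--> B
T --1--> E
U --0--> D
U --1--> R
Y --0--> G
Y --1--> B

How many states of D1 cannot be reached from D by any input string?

Starting at D and following transitions, the reachable set is {B, D, E, G, Q, R, T, U, Y}. That leaves A, F, M unreachable — 3 in total.

3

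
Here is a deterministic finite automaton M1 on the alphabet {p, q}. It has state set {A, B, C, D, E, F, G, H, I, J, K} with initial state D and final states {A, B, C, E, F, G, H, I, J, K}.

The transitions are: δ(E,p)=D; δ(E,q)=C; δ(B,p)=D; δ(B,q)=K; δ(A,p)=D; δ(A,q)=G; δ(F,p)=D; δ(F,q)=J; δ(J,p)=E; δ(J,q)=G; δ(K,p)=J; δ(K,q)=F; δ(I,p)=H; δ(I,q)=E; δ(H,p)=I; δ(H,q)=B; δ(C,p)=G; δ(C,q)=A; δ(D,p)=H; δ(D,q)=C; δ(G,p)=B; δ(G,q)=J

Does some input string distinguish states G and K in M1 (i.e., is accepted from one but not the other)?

All states are reachable from the start state.
Start with accepting vs non-accepting: {A,B,C,E,F,G,H,I,J,K} | {D}.
Split {A,B,C,E,F,G,H,I,J,K} by δ(·,p) → {C,G,H,I,J,K} and {A,B,E,F}.
On input p, block {C,G,H,I,J,K} splits into {C,H,I,K} and {G,J}.
On input p, block {C,H,I,K} splits into {C,K} and {H,I}.
Refine {A,B,E,F} on symbol q: members go to different blocks, giving {A,F} and {B,E}.
The partition is now stable with 6 blocks: {C,K} | {D} | {A,F} | {G,J} | {H,I} | {B,E}.
G and K end up in different blocks, so they are distinguishable. For instance, the string 'pp' is accepted from only K.

Yes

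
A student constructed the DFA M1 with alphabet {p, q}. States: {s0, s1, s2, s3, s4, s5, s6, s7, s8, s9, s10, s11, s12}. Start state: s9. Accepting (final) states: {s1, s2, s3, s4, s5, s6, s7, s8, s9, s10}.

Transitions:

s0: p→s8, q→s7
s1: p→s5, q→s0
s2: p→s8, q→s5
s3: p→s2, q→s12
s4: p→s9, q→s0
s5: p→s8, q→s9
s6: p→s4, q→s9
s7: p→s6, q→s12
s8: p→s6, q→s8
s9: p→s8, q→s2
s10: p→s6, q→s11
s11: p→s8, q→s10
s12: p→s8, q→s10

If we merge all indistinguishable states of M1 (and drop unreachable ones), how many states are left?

States {s1,s3} cannot be reached from the start state, so discard them.
Initial partition by acceptance: {s2,s4,s5,s6,s7,s8,s9,s10} | {s0,s11,s12}.
Refine {s2,s4,s5,s6,s7,s8,s9,s10} on symbol q: members go to different blocks, giving {s2,s5,s6,s8,s9} and {s4,s7,s10}.
Split {s2,s5,s6,s8,s9} by δ(·,p) → {s2,s5,s8,s9} and {s6}.
On input p, block {s2,s5,s8,s9} splits into {s2,s5,s9} and {s8}.
Split {s4,s7,s10} by δ(·,p) → {s7,s10} and {s4}.
The partition is now stable with 6 blocks: {s2,s5,s9} | {s0,s11,s12} | {s7,s10} | {s6} | {s8} | {s4}.

6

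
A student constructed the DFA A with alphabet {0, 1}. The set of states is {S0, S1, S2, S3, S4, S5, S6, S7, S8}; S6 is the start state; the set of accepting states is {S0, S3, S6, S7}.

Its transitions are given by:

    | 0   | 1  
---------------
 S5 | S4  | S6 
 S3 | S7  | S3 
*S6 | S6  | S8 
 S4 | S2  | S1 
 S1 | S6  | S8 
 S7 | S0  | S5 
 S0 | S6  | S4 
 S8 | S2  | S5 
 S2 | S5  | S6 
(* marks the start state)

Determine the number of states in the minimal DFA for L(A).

6

States {S0,S3,S7} cannot be reached from the start state, so discard them.
P0 = {S6} | {S1,S2,S4,S5,S8}.
Refine {S1,S2,S4,S5,S8} on symbol 0: members go to different blocks, giving {S2,S4,S5,S8} and {S1}.
On input 1, block {S2,S4,S5,S8} splits into {S2,S5} and {S4} and {S8}.
Refine {S2,S5} on symbol 0: members go to different blocks, giving {S2} and {S5}.
The partition is now stable with 6 blocks: {S6} | {S2} | {S1} | {S4} | {S8} | {S5}.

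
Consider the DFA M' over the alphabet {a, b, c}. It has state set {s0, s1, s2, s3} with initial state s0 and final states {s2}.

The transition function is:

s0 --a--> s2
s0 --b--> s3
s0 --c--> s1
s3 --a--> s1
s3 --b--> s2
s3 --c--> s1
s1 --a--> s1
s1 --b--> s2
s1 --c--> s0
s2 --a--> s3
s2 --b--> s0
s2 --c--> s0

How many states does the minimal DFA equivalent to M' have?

P0 = {s2} | {s0,s1,s3}.
Split {s0,s1,s3} by δ(·,a) → {s1,s3} and {s0}.
Split {s1,s3} by δ(·,c) → {s1} and {s3}.
Stable partition: {s2} | {s1} | {s0} | {s3} — 4 equivalence classes.

4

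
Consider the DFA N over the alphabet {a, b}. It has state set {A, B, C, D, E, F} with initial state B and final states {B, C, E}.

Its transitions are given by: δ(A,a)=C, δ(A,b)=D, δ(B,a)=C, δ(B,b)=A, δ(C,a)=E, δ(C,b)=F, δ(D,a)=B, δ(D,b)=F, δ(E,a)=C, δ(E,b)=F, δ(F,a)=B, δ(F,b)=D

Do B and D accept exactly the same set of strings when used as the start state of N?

All states are reachable from the start state.
Initial partition by acceptance: {B,C,E} | {A,D,F}.
No further refinement is possible. Final partition (2 blocks): {B,C,E} | {A,D,F}.
B and D end up in different blocks, so they are distinguishable. For instance, the string 'ε' is accepted from only B.

No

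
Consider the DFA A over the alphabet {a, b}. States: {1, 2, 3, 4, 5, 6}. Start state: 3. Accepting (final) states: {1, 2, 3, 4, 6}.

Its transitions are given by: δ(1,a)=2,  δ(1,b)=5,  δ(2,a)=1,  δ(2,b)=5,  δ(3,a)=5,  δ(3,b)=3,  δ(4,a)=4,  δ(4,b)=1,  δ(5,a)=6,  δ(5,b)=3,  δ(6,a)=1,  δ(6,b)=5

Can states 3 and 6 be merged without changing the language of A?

No

States {4} cannot be reached from the start state, so discard them.
Start with accepting vs non-accepting: {1,2,3,6} | {5}.
Split {1,2,3,6} by δ(·,a) → {1,2,6} and {3}.
Stable partition: {1,2,6} | {5} | {3} — 3 equivalence classes.
3 and 6 end up in different blocks, so they are distinguishable. For instance, the string 'a' is accepted from only 6.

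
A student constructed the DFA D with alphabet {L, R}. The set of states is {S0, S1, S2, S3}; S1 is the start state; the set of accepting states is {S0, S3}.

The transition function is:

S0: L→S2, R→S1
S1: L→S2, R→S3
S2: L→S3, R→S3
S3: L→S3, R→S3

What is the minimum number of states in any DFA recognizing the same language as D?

3

First remove the unreachable states {S0}; 3 states remain.
Start with accepting vs non-accepting: {S3} | {S1,S2}.
On input L, block {S1,S2} splits into {S1} and {S2}.
The partition is now stable with 3 blocks: {S3} | {S1} | {S2}.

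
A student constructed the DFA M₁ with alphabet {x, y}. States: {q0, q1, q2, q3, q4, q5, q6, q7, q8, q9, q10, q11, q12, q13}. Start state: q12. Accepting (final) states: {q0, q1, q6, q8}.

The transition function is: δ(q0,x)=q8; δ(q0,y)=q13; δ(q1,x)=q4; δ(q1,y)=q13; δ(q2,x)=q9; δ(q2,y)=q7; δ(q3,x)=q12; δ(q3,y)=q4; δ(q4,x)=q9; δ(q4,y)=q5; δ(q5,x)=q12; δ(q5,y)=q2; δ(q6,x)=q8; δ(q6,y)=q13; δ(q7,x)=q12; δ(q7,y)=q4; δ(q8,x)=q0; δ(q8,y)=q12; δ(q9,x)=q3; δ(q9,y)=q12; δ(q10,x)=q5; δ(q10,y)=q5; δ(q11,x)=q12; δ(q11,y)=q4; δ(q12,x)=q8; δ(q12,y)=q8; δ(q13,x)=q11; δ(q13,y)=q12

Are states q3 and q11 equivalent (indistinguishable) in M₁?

Yes

First remove the unreachable states {q1,q6,q10}; 11 states remain.
Initial partition by acceptance: {q0,q8} | {q2,q3,q4,q5,q7,q9,q11,q12,q13}.
On input x, block {q2,q3,q4,q5,q7,q9,q11,q12,q13} splits into {q2,q3,q4,q5,q7,q9,q11,q13} and {q12}.
Split {q0,q8} by δ(·,y) → {q0} and {q8}.
Split {q2,q3,q4,q5,q7,q9,q11,q13} by δ(·,x) → {q2,q4,q9,q13} and {q3,q5,q7,q11}.
Split {q2,q4,q9,q13} by δ(·,x) → {q2,q4} and {q9,q13}.
Stable partition: {q0} | {q2,q4} | {q12} | {q8} | {q3,q5,q7,q11} | {q9,q13} — 6 equivalence classes.
q3 and q11 lie in the same block of the stable partition, so they are equivalent — no string distinguishes them.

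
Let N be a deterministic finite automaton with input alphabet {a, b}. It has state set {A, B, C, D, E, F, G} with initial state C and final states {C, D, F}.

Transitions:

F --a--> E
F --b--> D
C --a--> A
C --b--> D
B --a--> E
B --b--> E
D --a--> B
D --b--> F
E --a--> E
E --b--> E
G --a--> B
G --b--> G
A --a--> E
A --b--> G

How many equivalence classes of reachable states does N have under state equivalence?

2

All states are reachable from the start state.
Initial partition by acceptance: {C,D,F} | {A,B,E,G}.
Stable partition: {C,D,F} | {A,B,E,G} — 2 equivalence classes.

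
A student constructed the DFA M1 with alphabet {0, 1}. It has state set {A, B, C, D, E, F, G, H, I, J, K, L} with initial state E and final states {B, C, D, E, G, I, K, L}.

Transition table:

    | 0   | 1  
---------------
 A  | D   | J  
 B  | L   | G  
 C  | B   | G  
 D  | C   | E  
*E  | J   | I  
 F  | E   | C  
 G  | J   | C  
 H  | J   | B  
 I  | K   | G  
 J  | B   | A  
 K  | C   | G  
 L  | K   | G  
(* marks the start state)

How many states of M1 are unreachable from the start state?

2

BFS from E reaches {A, B, C, D, E, G, I, J, K, L}; the 2 state(s) F, H are never visited.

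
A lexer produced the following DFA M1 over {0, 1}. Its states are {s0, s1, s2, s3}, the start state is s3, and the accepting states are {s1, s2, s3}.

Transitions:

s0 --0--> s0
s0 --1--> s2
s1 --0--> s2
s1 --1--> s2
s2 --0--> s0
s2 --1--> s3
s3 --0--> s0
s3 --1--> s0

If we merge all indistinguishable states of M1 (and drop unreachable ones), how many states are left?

States {s1} cannot be reached from the start state, so discard them.
Start with accepting vs non-accepting: {s2,s3} | {s0}.
On input 1, block {s2,s3} splits into {s2} and {s3}.
The partition is now stable with 3 blocks: {s2} | {s0} | {s3}.

3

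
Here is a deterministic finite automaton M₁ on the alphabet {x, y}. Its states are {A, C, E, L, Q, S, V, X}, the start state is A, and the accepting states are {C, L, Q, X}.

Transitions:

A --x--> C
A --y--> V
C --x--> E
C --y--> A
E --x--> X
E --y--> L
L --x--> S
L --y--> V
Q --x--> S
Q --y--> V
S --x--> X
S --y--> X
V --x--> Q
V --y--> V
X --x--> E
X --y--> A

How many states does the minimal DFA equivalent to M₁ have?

3

Every state is reachable, so we keep all 8.
P0 = {C,L,Q,X} | {A,E,S,V}.
On input y, block {A,E,S,V} splits into {A,V} and {E,S}.
The partition is now stable with 3 blocks: {C,L,Q,X} | {A,V} | {E,S}.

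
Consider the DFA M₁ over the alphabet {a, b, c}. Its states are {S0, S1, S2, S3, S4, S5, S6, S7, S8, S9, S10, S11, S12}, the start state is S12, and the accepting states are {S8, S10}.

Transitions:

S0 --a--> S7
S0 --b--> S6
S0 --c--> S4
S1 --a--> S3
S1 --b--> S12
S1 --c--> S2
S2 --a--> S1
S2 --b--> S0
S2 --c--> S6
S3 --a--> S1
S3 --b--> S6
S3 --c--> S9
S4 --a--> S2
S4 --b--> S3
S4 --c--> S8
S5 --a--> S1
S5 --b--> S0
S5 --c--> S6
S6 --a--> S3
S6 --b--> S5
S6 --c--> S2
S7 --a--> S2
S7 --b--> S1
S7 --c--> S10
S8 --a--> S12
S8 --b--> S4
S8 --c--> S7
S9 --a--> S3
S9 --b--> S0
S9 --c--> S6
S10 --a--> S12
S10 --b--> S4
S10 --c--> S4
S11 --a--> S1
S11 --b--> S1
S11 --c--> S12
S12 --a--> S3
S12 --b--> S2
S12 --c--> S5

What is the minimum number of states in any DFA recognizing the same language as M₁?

6

States {S11} cannot be reached from the start state, so discard them.
P0 = {S8,S10} | {S0,S1,S2,S3,S4,S5,S6,S7,S9,S12}.
Refine {S0,S1,S2,S3,S4,S5,S6,S7,S9,S12} on symbol c: members go to different blocks, giving {S0,S1,S2,S3,S5,S6,S9,S12} and {S4,S7}.
On input a, block {S0,S1,S2,S3,S5,S6,S9,S12} splits into {S1,S2,S3,S5,S6,S9,S12} and {S0}.
Split {S1,S2,S3,S5,S6,S9,S12} by δ(·,b) → {S1,S3,S6,S12} and {S2,S5,S9}.
Split {S1,S3,S6,S12} by δ(·,b) → {S1,S3} and {S6,S12}.
Stable partition: {S8,S10} | {S1,S3} | {S4,S7} | {S0} | {S2,S5,S9} | {S6,S12} — 6 equivalence classes.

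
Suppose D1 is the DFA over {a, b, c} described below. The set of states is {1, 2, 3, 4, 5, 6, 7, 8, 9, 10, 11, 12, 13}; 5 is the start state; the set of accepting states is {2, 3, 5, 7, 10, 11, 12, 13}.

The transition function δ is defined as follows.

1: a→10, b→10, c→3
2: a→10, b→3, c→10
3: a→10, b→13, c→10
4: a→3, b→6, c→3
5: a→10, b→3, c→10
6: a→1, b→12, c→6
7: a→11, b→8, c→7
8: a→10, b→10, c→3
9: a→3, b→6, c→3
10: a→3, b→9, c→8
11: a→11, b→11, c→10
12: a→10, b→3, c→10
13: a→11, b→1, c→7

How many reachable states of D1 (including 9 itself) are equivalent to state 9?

States {2,4} cannot be reached from the start state, so discard them.
Initial partition by acceptance: {3,5,7,10,11,12,13} | {1,6,8,9}.
On input b, block {3,5,7,10,11,12,13} splits into {3,5,11,12} and {7,10,13}.
On input a, block {3,5,11,12} splits into {3,5,12} and {11}.
On input b, block {3,5,12} splits into {5,12} and {3}.
Refine {1,6,8,9} on symbol a: members go to different blocks, giving {1,8} and {6} and {9}.
On input a, block {7,10,13} splits into {7,13} and {10}.
No further refinement is possible. Final partition (8 blocks): {5,12} | {1,8} | {7,13} | {11} | {3} | {6} | {9} | {10}.
State 9 belongs to the block {9}, which has 1 states.

1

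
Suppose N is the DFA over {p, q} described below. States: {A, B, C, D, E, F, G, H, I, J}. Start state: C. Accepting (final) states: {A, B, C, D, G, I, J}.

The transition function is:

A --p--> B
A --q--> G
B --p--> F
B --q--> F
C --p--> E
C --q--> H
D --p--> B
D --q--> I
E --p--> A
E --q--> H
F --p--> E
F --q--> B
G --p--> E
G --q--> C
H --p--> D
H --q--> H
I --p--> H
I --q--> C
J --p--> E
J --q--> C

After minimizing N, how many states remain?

6

First remove the unreachable states {J}; 9 states remain.
P0 = {A,B,C,D,G,I} | {E,F,H}.
Split {A,B,C,D,G,I} by δ(·,p) → {B,C,G,I} and {A,D}.
Refine {B,C,G,I} on symbol q: members go to different blocks, giving {B,C} and {G,I}.
Split {E,F,H} by δ(·,p) → {E,H} and {F}.
On input p, block {B,C} splits into {B} and {C}.
The partition is now stable with 6 blocks: {B} | {E,H} | {A,D} | {G,I} | {F} | {C}.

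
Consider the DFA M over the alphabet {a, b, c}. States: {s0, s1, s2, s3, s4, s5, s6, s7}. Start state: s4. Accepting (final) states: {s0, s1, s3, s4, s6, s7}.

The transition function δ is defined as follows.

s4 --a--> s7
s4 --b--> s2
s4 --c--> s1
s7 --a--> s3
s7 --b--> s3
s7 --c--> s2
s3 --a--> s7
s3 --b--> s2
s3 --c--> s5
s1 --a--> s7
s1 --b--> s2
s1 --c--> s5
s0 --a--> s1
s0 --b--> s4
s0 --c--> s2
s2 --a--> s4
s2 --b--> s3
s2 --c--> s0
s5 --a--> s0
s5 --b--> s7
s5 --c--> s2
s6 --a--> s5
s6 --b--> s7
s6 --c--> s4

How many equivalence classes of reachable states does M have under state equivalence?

6

First remove the unreachable states {s6}; 7 states remain.
Initial partition by acceptance: {s0,s1,s3,s4,s7} | {s2,s5}.
On input b, block {s0,s1,s3,s4,s7} splits into {s1,s3,s4} and {s0,s7}.
Split {s1,s3,s4} by δ(·,c) → {s1,s3} and {s4}.
Refine {s2,s5} on symbol a: members go to different blocks, giving {s2} and {s5}.
On input b, block {s0,s7} splits into {s0} and {s7}.
No further refinement is possible. Final partition (6 blocks): {s1,s3} | {s2} | {s0} | {s4} | {s5} | {s7}.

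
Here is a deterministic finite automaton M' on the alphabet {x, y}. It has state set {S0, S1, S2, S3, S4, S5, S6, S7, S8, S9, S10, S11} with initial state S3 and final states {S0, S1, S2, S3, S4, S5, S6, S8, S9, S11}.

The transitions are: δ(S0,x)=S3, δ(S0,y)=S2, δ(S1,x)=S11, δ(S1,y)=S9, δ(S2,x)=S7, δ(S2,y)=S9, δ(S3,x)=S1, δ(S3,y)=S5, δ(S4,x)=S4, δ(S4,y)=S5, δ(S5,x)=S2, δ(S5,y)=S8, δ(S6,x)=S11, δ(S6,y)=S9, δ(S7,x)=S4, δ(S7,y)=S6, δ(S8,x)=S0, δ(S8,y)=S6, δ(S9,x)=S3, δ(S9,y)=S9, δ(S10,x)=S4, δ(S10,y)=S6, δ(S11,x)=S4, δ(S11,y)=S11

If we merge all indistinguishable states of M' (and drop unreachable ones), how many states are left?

10

First remove the unreachable states {S10}; 11 states remain.
Start with accepting vs non-accepting: {S0,S1,S2,S3,S4,S5,S6,S8,S9,S11} | {S7}.
On input x, block {S0,S1,S2,S3,S4,S5,S6,S8,S9,S11} splits into {S0,S1,S3,S4,S5,S6,S8,S9,S11} and {S2}.
Refine {S0,S1,S3,S4,S5,S6,S8,S9,S11} on symbol x: members go to different blocks, giving {S0,S1,S3,S4,S6,S8,S9,S11} and {S5}.
Split {S0,S1,S3,S4,S6,S8,S9,S11} by δ(·,y) → {S1,S6,S8,S9,S11} and {S3,S4} and {S0}.
Refine {S1,S6,S8,S9,S11} on symbol x: members go to different blocks, giving {S1,S6} and {S9,S11} and {S8}.
On input x, block {S3,S4} splits into {S3} and {S4}.
Split {S9,S11} by δ(·,x) → {S9} and {S11}.
No further refinement is possible. Final partition (10 blocks): {S1,S6} | {S7} | {S2} | {S5} | {S3} | {S0} | {S9} | {S8} | {S4} | {S11}.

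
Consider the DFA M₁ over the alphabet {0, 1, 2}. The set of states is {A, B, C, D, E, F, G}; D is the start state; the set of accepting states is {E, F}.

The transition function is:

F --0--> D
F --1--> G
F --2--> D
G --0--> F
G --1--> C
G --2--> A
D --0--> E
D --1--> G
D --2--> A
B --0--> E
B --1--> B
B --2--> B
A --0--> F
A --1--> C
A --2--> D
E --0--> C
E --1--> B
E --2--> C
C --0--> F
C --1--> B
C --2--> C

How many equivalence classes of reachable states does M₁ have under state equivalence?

2

All states are reachable from the start state.
Start with accepting vs non-accepting: {E,F} | {A,B,C,D,G}.
The partition is now stable with 2 blocks: {E,F} | {A,B,C,D,G}.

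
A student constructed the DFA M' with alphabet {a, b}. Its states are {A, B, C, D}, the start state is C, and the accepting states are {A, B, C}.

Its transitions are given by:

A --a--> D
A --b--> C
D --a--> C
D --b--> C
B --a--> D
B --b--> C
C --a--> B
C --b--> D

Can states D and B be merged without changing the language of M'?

Reachable states from the start: {B,C,D}. Unreachable: {A} — drop them.
P0 = {B,C} | {D}.
On input a, block {B,C} splits into {B} and {C}.
Stable partition: {B} | {D} | {C} — 3 equivalence classes.
D and B end up in different blocks, so they are distinguishable. For instance, the string 'ε' is accepted from only B.

No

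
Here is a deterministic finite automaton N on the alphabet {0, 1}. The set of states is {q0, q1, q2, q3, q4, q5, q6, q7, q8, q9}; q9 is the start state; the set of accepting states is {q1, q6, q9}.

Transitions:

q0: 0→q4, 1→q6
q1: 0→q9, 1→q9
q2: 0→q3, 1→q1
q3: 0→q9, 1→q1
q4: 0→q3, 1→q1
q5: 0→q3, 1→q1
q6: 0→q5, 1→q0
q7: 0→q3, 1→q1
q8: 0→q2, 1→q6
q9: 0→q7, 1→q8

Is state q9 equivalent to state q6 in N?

Yes

P0 = {q1,q6,q9} | {q0,q2,q3,q4,q5,q7,q8}.
On input 0, block {q1,q6,q9} splits into {q6,q9} and {q1}.
Split {q0,q2,q3,q4,q5,q7,q8} by δ(·,0) → {q0,q2,q4,q5,q7,q8} and {q3}.
On input 0, block {q0,q2,q4,q5,q7,q8} splits into {q2,q4,q5,q7} and {q0,q8}.
No further refinement is possible. Final partition (5 blocks): {q6,q9} | {q2,q4,q5,q7} | {q1} | {q3} | {q0,q8}.
q9 and q6 lie in the same block of the stable partition, so they are equivalent — no string distinguishes them.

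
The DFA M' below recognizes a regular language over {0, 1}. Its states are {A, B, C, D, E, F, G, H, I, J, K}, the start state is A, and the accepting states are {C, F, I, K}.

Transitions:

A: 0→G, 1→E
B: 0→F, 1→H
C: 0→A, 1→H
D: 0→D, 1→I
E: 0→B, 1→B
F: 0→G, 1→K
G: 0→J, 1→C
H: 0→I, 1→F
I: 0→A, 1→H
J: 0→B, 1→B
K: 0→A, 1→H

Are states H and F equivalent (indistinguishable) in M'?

First remove the unreachable states {D}; 10 states remain.
P0 = {C,F,I,K} | {A,B,E,G,H,J}.
Split {C,F,I,K} by δ(·,1) → {C,I,K} and {F}.
On input 0, block {A,B,E,G,H,J} splits into {A,E,G,J} and {B} and {H}.
Split {A,E,G,J} by δ(·,0) → {A,G} and {E,J}.
Refine {A,G} on symbol 0: members go to different blocks, giving {A} and {G}.
The partition is now stable with 7 blocks: {C,I,K} | {A} | {F} | {B} | {H} | {E,J} | {G}.
H and F end up in different blocks, so they are distinguishable. For instance, the string 'ε' is accepted from only F.

No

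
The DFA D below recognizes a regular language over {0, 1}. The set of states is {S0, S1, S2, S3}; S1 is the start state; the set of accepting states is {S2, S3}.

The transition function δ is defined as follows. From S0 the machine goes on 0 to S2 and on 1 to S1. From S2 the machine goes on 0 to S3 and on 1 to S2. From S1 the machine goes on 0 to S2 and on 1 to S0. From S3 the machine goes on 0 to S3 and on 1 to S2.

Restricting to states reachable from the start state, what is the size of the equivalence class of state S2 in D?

2

Every state is reachable, so we keep all 4.
Start with accepting vs non-accepting: {S2,S3} | {S0,S1}.
The partition is now stable with 2 blocks: {S2,S3} | {S0,S1}.
State S2 belongs to the block {S2,S3}, which has 2 states.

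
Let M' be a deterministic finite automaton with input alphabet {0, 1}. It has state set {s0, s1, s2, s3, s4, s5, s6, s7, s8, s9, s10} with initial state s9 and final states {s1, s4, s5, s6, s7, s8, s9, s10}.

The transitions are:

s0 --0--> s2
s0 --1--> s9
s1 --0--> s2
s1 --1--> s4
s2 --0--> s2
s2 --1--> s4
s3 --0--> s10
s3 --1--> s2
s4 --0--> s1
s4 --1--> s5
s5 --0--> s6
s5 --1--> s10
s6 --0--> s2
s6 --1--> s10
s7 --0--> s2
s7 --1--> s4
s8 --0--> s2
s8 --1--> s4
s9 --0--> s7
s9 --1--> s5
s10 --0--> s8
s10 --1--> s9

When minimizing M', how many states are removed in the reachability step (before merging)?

2

No path from s9 leads to s0, s3; the other 9 states are all reachable.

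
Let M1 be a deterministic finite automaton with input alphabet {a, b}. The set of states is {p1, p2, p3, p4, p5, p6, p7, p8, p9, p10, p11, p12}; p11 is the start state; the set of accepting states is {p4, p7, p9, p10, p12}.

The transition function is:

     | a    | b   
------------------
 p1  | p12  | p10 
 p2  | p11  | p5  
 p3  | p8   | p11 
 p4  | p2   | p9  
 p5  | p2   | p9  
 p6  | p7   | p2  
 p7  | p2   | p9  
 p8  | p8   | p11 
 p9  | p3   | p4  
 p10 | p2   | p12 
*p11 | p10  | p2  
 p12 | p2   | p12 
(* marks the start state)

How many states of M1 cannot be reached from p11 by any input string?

3

BFS from p11 reaches {p2, p3, p4, p5, p8, p9, p10, p11, p12}; the 3 state(s) p1, p6, p7 are never visited.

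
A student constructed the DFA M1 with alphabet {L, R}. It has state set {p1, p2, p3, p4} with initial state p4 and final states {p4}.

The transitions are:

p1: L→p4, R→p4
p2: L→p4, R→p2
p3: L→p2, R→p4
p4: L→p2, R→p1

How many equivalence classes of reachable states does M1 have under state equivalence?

3

States {p3} cannot be reached from the start state, so discard them.
P0 = {p4} | {p1,p2}.
Split {p1,p2} by δ(·,R) → {p1} and {p2}.
The partition is now stable with 3 blocks: {p4} | {p1} | {p2}.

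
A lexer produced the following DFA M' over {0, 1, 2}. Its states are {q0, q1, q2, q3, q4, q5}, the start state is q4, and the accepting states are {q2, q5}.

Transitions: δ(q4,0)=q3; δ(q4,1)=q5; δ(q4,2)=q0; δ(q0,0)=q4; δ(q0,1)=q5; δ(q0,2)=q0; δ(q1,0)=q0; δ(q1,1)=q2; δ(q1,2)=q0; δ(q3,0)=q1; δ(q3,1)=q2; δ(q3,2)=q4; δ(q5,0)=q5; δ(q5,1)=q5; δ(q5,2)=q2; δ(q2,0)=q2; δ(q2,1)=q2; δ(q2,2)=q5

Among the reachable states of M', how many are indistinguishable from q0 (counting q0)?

4

P0 = {q2,q5} | {q0,q1,q3,q4}.
No further refinement is possible. Final partition (2 blocks): {q2,q5} | {q0,q1,q3,q4}.
State q0 belongs to the block {q0,q1,q3,q4}, which has 4 states.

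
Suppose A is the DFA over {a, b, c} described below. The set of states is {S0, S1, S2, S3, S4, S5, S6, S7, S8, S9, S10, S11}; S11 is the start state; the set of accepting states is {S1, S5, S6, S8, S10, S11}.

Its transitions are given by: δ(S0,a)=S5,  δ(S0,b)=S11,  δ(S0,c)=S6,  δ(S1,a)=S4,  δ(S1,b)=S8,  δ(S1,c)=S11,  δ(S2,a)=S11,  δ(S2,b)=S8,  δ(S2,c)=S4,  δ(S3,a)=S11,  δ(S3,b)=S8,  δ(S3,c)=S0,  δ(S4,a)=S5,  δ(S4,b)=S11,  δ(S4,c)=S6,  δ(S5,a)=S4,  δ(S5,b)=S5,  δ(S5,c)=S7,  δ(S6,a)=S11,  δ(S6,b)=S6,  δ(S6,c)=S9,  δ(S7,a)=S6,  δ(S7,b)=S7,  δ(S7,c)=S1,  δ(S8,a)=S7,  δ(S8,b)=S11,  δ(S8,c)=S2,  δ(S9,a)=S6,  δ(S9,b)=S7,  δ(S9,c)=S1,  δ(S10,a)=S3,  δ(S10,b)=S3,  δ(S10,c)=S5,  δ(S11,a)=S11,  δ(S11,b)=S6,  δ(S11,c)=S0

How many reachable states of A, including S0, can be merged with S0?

Reachable states from the start: {S0,S1,S2,S4,S5,S6,S7,S8,S9,S11}. Unreachable: {S3,S10} — drop them.
P0 = {S1,S5,S6,S8,S11} | {S0,S2,S4,S7,S9}.
Split {S1,S5,S6,S8,S11} by δ(·,a) → {S1,S5,S8} and {S6,S11}.
On input b, block {S1,S5,S8} splits into {S1,S5} and {S8}.
On input b, block {S1,S5} splits into {S1} and {S5}.
Refine {S0,S2,S4,S7,S9} on symbol a: members go to different blocks, giving {S2,S7,S9} and {S0,S4}.
Refine {S2,S7,S9} on symbol b: members go to different blocks, giving {S7,S9} and {S2}.
Refine {S6,S11} on symbol c: members go to different blocks, giving {S6} and {S11}.
The partition is now stable with 8 blocks: {S1} | {S7,S9} | {S6} | {S8} | {S5} | {S0,S4} | {S2} | {S11}.
State S0 belongs to the block {S0,S4}, which has 2 states.

2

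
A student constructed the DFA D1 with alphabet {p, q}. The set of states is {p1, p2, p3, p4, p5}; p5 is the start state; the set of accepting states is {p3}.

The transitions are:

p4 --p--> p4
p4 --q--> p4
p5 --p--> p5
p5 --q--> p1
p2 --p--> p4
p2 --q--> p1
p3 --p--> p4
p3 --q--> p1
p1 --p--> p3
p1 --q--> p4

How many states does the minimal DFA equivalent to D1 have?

4

States {p2} cannot be reached from the start state, so discard them.
Start with accepting vs non-accepting: {p3} | {p1,p4,p5}.
Split {p1,p4,p5} by δ(·,p) → {p4,p5} and {p1}.
On input q, block {p4,p5} splits into {p4} and {p5}.
No further refinement is possible. Final partition (4 blocks): {p3} | {p4} | {p1} | {p5}.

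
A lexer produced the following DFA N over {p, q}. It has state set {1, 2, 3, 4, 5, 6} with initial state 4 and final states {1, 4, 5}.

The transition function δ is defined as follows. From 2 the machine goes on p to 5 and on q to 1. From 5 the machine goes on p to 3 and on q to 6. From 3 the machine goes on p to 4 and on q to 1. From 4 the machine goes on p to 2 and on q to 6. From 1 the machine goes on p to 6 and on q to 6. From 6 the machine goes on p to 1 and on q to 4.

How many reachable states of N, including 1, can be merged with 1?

3

All states are reachable from the start state.
Start with accepting vs non-accepting: {1,4,5} | {2,3,6}.
Stable partition: {1,4,5} | {2,3,6} — 2 equivalence classes.
State 1 belongs to the block {1,4,5}, which has 3 states.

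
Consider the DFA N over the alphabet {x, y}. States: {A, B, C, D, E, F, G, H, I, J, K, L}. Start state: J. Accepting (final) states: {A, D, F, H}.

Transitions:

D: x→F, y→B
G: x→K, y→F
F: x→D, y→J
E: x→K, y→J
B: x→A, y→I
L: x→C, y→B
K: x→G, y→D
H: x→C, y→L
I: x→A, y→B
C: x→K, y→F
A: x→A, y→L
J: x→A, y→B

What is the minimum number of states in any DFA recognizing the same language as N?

States {E,H} cannot be reached from the start state, so discard them.
P0 = {A,D,F} | {B,C,G,I,J,K,L}.
Refine {B,C,G,I,J,K,L} on symbol x: members go to different blocks, giving {C,G,K,L} and {B,I,J}.
Split {A,D,F} by δ(·,y) → {D,F} and {A}.
Split {C,G,K,L} by δ(·,y) → {C,G,K} and {L}.
No further refinement is possible. Final partition (5 blocks): {D,F} | {C,G,K} | {B,I,J} | {A} | {L}.

5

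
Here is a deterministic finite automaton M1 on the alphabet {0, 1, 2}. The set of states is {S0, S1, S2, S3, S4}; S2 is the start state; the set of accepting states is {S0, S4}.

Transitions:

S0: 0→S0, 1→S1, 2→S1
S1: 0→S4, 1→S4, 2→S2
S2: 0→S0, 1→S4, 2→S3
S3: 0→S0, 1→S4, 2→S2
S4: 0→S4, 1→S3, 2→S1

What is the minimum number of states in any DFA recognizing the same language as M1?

2

P0 = {S0,S4} | {S1,S2,S3}.
Stable partition: {S0,S4} | {S1,S2,S3} — 2 equivalence classes.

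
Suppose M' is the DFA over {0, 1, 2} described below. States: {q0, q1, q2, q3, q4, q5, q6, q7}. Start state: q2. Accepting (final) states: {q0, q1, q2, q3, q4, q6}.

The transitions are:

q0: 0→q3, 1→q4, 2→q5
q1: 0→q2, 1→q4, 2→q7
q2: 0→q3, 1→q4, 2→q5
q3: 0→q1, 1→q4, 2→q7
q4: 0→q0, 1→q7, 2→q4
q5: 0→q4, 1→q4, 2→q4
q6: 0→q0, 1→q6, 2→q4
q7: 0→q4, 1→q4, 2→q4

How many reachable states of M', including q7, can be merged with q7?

2

First remove the unreachable states {q6}; 7 states remain.
P0 = {q0,q1,q2,q3,q4} | {q5,q7}.
Refine {q0,q1,q2,q3,q4} on symbol 1: members go to different blocks, giving {q0,q1,q2,q3} and {q4}.
Stable partition: {q0,q1,q2,q3} | {q5,q7} | {q4} — 3 equivalence classes.
State q7 belongs to the block {q5,q7}, which has 2 states.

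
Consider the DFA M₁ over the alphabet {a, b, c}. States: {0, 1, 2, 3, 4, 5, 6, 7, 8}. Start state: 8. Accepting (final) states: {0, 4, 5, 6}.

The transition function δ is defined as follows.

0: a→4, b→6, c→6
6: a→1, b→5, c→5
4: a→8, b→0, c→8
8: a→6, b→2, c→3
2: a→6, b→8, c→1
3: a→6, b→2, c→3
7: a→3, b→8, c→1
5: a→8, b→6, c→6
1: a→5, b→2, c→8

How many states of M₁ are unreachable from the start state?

3

BFS from 8 reaches {1, 2, 3, 5, 6, 8}; the 3 state(s) 0, 4, 7 are never visited.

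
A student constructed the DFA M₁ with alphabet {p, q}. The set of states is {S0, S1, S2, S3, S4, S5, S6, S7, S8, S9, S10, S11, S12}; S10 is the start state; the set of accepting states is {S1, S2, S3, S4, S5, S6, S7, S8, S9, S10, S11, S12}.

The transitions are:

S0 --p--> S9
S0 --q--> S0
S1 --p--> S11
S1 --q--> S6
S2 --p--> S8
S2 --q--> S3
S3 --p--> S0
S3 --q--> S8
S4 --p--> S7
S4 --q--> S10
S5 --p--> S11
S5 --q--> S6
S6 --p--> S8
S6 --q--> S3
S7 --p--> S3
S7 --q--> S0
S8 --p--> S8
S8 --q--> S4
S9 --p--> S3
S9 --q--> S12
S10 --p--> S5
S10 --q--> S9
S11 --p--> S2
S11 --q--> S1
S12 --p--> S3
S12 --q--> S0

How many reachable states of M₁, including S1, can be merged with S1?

2

P0 = {S1,S2,S3,S4,S5,S6,S7,S8,S9,S10,S11,S12} | {S0}.
On input p, block {S1,S2,S3,S4,S5,S6,S7,S8,S9,S10,S11,S12} splits into {S1,S2,S4,S5,S6,S7,S8,S9,S10,S11,S12} and {S3}.
Refine {S1,S2,S4,S5,S6,S7,S8,S9,S10,S11,S12} on symbol p: members go to different blocks, giving {S1,S2,S4,S5,S6,S8,S10,S11} and {S7,S9,S12}.
Split {S1,S2,S4,S5,S6,S8,S10,S11} by δ(·,p) → {S1,S2,S5,S6,S8,S10,S11} and {S4}.
Split {S1,S2,S5,S6,S8,S10,S11} by δ(·,q) → {S1,S5,S11} and {S2,S6} and {S8} and {S10}.
Split {S1,S5,S11} by δ(·,p) → {S1,S5} and {S11}.
Refine {S7,S9,S12} on symbol q: members go to different blocks, giving {S7,S12} and {S9}.
Stable partition: {S1,S5} | {S0} | {S3} | {S7,S12} | {S4} | {S2,S6} | {S8} | {S10} | {S11} | {S9} — 10 equivalence classes.
State S1 belongs to the block {S1,S5}, which has 2 states.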